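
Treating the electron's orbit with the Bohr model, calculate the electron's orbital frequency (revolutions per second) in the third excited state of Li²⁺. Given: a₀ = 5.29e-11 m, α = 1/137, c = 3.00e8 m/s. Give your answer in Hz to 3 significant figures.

r = n²a₀/Z = 2.82e-10 m, v = Zαc/n = 1.64e6 m/s
f = v/(2πr) = 9.26e14 Hz

9.26e14 Hz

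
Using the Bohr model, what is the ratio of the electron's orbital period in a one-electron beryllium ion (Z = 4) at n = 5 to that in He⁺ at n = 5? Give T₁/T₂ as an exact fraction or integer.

1/4

T ∝ Z^-2 · n^3
T₁/T₂ = (4/2)^-2 · (5/5)^3 = 1/4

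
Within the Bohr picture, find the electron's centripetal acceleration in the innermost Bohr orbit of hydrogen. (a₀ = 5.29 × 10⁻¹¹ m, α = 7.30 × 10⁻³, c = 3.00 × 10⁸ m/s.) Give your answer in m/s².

r = n²a₀/Z = 5.29 × 10⁻¹¹ m, v = Zαc/n = 2.19 × 10⁶ m/s
a = v²/r = (2.19 × 10⁶)² / 5.29 × 10⁻¹¹ = 9.07 × 10²² m/s²

9.07 × 10²² m/s²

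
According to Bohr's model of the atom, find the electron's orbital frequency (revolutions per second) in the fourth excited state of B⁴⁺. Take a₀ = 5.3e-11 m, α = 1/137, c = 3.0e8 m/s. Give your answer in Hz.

r = n²a₀/Z = 2.6e-10 m, v = Zαc/n = 2.2e6 m/s
f = v/(2πr) = 1.3e15 Hz

1.3e15 Hz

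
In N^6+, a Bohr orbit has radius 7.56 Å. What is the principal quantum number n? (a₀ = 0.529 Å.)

10

r_n = n²a₀/Z ⇒ n² = rZ/a₀ = 7.56 × 7 / 0.529 ≈ 100.04
n = 10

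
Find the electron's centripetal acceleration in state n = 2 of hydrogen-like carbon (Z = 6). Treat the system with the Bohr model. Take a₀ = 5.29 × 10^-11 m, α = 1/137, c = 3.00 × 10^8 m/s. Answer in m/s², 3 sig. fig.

1.22 × 10^24 m/s²

r = n²a₀/Z = 3.53 × 10^-11 m, v = Zαc/n = 6.57 × 10^6 m/s
a = v²/r = (6.57 × 10^6)² / 3.53 × 10^-11 = 1.22 × 10^24 m/s²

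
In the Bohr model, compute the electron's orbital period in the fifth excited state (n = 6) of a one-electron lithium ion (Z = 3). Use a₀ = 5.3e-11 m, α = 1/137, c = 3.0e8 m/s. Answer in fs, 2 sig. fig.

r = n²a₀/Z = 6²·5.3e-11/3 = 6.4e-10 m
v = Zαc/n = 3·0.0073·3.0e8/6 = 1.1e6 m/s
T = 2πr/v = 3.6e-15 s = 3.6 fs

3.6 fs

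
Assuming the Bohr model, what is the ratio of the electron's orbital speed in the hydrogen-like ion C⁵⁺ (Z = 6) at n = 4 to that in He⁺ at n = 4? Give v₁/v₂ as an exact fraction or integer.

v ∝ Z^1 · n^-1
v₁/v₂ = (6/2)^1 · (4/4)^-1 = 3

3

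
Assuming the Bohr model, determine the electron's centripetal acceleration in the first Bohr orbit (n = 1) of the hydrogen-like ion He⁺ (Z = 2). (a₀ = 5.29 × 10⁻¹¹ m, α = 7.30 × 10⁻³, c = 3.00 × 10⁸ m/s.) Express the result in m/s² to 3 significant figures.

7.25 × 10²³ m/s²

r = n²a₀/Z = 2.65 × 10⁻¹¹ m, v = Zαc/n = 4.38 × 10⁶ m/s
a = v²/r = (4.38 × 10⁶)² / 2.65 × 10⁻¹¹ = 7.25 × 10²³ m/s²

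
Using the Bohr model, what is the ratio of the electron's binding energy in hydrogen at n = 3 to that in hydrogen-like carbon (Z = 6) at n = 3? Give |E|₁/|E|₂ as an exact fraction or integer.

1/36

|E| ∝ Z^2 · n^-2
|E|₁/|E|₂ = (1/6)^2 · (3/3)^-2 = 1/36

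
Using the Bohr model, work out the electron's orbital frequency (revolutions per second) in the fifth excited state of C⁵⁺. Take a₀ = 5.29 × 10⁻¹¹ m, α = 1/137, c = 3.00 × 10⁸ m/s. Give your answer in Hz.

1.10 × 10¹⁵ Hz

r = n²a₀/Z = 3.17 × 10⁻¹⁰ m, v = Zαc/n = 2.19 × 10⁶ m/s
f = v/(2πr) = 1.10 × 10¹⁵ Hz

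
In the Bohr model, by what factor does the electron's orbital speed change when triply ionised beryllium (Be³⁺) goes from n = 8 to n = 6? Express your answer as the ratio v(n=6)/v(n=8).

4/3

v ∝ Z^1 · n^-1; with Z fixed, v ∝ n^-1.
v(n=6)/v(n=8) = (6/8)^-1 = 4/3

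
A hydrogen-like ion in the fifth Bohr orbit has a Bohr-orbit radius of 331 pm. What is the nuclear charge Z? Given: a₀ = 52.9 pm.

4

r_n = n²a₀/Z ⇒ Z = n²a₀/r = 5² × 52.9 / 331 ≈ 4.00
Z = 4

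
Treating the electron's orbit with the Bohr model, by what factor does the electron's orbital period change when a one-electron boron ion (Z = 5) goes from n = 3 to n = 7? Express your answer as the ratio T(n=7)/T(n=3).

T ∝ Z^-2 · n^3; with Z fixed, T ∝ n^3.
T(n=7)/T(n=3) = (7/3)^3 = 343/27

343/27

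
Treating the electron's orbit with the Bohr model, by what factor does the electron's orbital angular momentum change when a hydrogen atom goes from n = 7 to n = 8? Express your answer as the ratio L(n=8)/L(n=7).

8/7

L = nℏ depends only on n, so L ∝ n.
L(n=8)/L(n=7) = (8/7)^1 = 8/7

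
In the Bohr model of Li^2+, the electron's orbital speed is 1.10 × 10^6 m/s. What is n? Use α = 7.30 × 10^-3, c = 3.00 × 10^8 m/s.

v_n = Zαc/n ⇒ n = Zαc/v = 3 × 0.00730 × 3.00 × 10^8 / 1.10 × 10^6 ≈ 5.97
n = 6

6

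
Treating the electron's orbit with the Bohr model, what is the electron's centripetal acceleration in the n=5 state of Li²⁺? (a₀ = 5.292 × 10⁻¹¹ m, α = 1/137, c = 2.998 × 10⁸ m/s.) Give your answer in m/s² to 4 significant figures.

r = n²a₀/Z = 4.410 × 10⁻¹⁰ m, v = Zαc/n = 1.313 × 10⁶ m/s
a = v²/r = (1.313 × 10⁶)² / 4.410 × 10⁻¹⁰ = 3.909 × 10²¹ m/s²

3.909 × 10²¹ m/s²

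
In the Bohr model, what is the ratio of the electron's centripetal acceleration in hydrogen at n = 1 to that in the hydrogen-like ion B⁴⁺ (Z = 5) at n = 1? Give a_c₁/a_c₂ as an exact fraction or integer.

a_c ∝ Z^3 · n^-4
a_c₁/a_c₂ = (1/5)^3 · (1/1)^-4 = 1/125

1/125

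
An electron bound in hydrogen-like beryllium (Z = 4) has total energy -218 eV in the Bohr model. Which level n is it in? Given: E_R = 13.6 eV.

E_n = −E_R Z²/n² ⇒ n² = E_R Z²/(−E_n) = 13.6 × 4² / 218 ≈ 1.00
n = 1

1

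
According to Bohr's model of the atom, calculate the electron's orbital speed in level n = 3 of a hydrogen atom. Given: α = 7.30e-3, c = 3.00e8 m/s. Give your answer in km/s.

730 km/s

v_n = Zαc/n = 1 × 0.00730 × 3.00e8 / 3
    = 730 km/s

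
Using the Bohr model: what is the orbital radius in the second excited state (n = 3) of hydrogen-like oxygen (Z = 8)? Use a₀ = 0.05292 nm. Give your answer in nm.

0.05954 nm

r_n = n²a₀/Z = 3² × 0.05292 / 8
    = 9 × 0.05292 / 8 = 0.05954 nm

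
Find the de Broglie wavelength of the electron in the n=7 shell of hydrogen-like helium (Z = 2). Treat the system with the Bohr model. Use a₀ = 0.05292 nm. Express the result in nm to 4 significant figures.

1.164 nm

The Bohr quantisation condition is nλ = 2πr_n.
r_n = n²a₀/Z = 1.297 nm
λ = 2πr_n/n = 2π·1.297/7 = 1.164 nm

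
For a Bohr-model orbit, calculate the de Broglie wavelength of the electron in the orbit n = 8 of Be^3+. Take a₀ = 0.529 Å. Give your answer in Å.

6.65 Å

The Bohr quantisation condition is nλ = 2πr_n.
r_n = n²a₀/Z = 8.46 Å
λ = 2πr_n/n = 2π·8.46/8 = 6.65 Å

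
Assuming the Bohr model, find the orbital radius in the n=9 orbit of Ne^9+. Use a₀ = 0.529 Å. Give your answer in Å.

4.28 Å

r_n = n²a₀/Z = 9² × 0.529 / 10
    = 81 × 0.529 / 10 = 4.28 Å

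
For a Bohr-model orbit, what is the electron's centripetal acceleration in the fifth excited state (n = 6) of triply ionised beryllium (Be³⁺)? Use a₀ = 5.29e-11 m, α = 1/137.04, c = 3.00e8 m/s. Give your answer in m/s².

4.47e21 m/s²

r = n²a₀/Z = 4.76e-10 m, v = Zαc/n = 1.46e6 m/s
a = v²/r = (1.46e6)² / 4.76e-10 = 4.47e21 m/s²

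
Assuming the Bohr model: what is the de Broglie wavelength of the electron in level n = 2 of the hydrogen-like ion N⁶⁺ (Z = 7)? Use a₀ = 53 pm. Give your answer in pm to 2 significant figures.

The Bohr quantisation condition is nλ = 2πr_n.
r_n = n²a₀/Z = 30 pm
λ = 2πr_n/n = 2π·30/2 = 95 pm

95 pm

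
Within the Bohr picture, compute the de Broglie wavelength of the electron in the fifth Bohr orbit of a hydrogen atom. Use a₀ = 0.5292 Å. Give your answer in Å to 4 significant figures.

16.63 Å

The Bohr quantisation condition is nλ = 2πr_n.
r_n = n²a₀/Z = 13.23 Å
λ = 2πr_n/n = 2π·13.23/5 = 16.63 Å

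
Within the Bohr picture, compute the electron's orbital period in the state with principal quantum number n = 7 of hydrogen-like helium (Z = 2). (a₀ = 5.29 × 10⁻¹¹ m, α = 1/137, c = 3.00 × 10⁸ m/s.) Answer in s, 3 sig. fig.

1.30 × 10⁻¹⁴ s

r = n²a₀/Z = 7²·5.29 × 10⁻¹¹/2 = 1.30 × 10⁻⁹ m
v = Zαc/n = 2·0.00730·3.00 × 10⁸/7 = 6.26 × 10⁵ m/s
T = 2πr/v = 1.30 × 10⁻¹⁴ s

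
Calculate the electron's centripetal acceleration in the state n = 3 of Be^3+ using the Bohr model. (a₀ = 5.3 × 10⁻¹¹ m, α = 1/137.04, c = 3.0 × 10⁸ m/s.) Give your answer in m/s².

7.1 × 10²² m/s²

r = n²a₀/Z = 1.2 × 10⁻¹⁰ m, v = Zαc/n = 2.9 × 10⁶ m/s
a = v²/r = (2.9 × 10⁶)² / 1.2 × 10⁻¹⁰ = 7.1 × 10²² m/s²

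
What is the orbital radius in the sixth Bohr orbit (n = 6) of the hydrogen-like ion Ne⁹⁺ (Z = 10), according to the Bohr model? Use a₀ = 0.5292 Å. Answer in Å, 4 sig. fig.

1.905 Å

r_n = n²a₀/Z = 6² × 0.5292 / 10
    = 36 × 0.5292 / 10 = 1.905 Å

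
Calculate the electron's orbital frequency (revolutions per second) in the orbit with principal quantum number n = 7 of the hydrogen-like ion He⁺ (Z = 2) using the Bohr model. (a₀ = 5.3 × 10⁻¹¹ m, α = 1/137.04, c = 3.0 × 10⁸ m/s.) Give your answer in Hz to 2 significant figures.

r = n²a₀/Z = 1.3 × 10⁻⁹ m, v = Zαc/n = 6.3 × 10⁵ m/s
f = v/(2πr) = 7.7 × 10¹³ Hz

7.7 × 10¹³ Hz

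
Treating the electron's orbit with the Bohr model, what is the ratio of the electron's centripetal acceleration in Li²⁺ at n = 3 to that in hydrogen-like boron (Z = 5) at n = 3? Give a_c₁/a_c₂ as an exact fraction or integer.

a_c ∝ Z^3 · n^-4
a_c₁/a_c₂ = (3/5)^3 · (3/3)^-4 = 27/125

27/125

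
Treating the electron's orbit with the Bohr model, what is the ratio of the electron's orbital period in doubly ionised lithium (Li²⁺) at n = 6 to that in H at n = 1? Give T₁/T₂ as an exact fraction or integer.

24

T ∝ Z^-2 · n^3
T₁/T₂ = (3/1)^-2 · (6/1)^3 = 24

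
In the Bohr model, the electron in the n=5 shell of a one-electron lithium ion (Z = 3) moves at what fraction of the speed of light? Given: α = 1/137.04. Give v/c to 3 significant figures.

0.00438

v_n = Zαc/n, so v/c = Zα/n = 3 × 0.00730 / 5 = 0.00438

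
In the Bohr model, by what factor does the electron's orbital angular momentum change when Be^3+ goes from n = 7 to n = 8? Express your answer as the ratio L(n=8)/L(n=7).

8/7

L = nℏ depends only on n, so L ∝ n.
L(n=8)/L(n=7) = (8/7)^1 = 8/7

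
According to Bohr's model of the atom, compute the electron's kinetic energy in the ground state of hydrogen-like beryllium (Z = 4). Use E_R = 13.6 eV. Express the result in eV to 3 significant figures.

For a Coulomb orbit the virial theorem gives K = −E_n.
E_n = −E_R·Z²/n², so K = E_R·Z²/n² = 13.6 × 4²/1² = 218 eV

218 eV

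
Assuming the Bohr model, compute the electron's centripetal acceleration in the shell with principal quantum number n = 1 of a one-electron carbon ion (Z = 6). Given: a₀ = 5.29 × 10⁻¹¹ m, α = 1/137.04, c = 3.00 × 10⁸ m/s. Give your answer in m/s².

r = n²a₀/Z = 8.82 × 10⁻¹² m, v = Zαc/n = 1.31 × 10⁷ m/s
a = v²/r = (1.31 × 10⁷)² / 8.82 × 10⁻¹² = 1.96 × 10²⁵ m/s²

1.96 × 10²⁵ m/s²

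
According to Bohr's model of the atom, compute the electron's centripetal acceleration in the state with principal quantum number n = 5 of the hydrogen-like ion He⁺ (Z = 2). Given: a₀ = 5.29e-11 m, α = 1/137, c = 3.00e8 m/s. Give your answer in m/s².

r = n²a₀/Z = 6.61e-10 m, v = Zαc/n = 8.76e5 m/s
a = v²/r = (8.76e5)² / 6.61e-10 = 1.16e21 m/s²

1.16e21 m/s²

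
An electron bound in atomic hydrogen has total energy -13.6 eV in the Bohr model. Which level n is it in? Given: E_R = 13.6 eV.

E_n = −E_R Z²/n² ⇒ n² = E_R Z²/(−E_n) = 13.6 × 1² / 13.6 ≈ 1.00
n = 1

1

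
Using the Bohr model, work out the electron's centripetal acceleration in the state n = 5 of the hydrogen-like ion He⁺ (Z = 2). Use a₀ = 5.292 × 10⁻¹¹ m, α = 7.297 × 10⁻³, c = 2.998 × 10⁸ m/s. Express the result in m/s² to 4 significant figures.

r = n²a₀/Z = 6.615 × 10⁻¹⁰ m, v = Zαc/n = 8.751 × 10⁵ m/s
a = v²/r = (8.751 × 10⁵)² / 6.615 × 10⁻¹⁰ = 1.158 × 10²¹ m/s²

1.158 × 10²¹ m/s²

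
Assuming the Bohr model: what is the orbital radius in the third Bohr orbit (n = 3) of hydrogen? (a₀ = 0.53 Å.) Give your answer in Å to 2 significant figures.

4.8 Å

r_n = n²a₀/Z = 3² × 0.53 / 1
    = 9 × 0.53 / 1 = 4.8 Å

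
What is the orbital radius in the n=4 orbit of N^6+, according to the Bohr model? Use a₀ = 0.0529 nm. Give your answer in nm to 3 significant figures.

0.121 nm

r_n = n²a₀/Z = 4² × 0.0529 / 7
    = 16 × 0.0529 / 7 = 0.121 nm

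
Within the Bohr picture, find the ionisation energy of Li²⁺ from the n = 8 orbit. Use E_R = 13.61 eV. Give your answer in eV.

1.914 eV

E_n = −E_R·Z²/n² = −13.61 × 3²/8² eV = -1.914 eV
Ionisation energy = −E_n = 1.914 eV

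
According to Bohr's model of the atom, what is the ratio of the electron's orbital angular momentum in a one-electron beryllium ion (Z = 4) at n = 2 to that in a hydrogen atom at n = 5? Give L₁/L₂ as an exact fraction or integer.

2/5

L = nℏ is independent of Z.
L₁/L₂ = n₁/n₂ = 2/5 = 2/5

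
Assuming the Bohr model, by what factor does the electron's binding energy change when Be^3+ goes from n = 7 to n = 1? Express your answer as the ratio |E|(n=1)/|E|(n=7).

49

|E| ∝ Z^2 · n^-2; with Z fixed, |E| ∝ n^-2.
|E|(n=1)/|E|(n=7) = (1/7)^-2 = 49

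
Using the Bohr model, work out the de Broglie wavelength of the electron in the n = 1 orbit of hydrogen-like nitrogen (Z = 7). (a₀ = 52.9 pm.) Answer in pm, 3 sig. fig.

The Bohr quantisation condition is nλ = 2πr_n.
r_n = n²a₀/Z = 7.56 pm
λ = 2πr_n/n = 2π·7.56/1 = 47.5 pm

47.5 pm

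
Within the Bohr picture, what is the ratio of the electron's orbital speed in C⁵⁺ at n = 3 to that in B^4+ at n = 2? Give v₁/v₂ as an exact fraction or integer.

v ∝ Z^1 · n^-1
v₁/v₂ = (6/5)^1 · (3/2)^-1 = 4/5

4/5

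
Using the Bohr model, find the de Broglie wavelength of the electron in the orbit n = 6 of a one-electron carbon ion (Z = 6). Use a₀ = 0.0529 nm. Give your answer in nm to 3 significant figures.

The Bohr quantisation condition is nλ = 2πr_n.
r_n = n²a₀/Z = 0.317 nm
λ = 2πr_n/n = 2π·0.317/6 = 0.332 nm

0.332 nm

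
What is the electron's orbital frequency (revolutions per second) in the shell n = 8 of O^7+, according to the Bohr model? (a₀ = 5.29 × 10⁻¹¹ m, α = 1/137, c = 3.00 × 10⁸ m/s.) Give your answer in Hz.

r = n²a₀/Z = 4.23 × 10⁻¹⁰ m, v = Zαc/n = 2.19 × 10⁶ m/s
f = v/(2πr) = 8.24 × 10¹⁴ Hz

8.24 × 10¹⁴ Hz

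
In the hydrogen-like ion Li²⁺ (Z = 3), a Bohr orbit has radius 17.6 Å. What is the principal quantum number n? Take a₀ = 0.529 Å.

r_n = n²a₀/Z ⇒ n² = rZ/a₀ = 17.6 × 3 / 0.529 ≈ 99.81
n = 10

10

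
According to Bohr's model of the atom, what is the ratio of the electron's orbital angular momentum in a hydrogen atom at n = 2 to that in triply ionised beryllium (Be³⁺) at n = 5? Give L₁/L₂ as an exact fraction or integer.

2/5

L = nℏ is independent of Z.
L₁/L₂ = n₁/n₂ = 2/5 = 2/5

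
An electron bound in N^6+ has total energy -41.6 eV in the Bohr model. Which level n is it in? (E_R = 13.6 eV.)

4

E_n = −E_R Z²/n² ⇒ n² = E_R Z²/(−E_n) = 13.6 × 7² / 41.6 ≈ 16.02
n = 4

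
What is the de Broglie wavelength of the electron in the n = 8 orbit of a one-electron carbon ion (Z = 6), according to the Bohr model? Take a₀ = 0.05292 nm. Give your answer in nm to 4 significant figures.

0.4433 nm

The Bohr quantisation condition is nλ = 2πr_n.
r_n = n²a₀/Z = 0.5645 nm
λ = 2πr_n/n = 2π·0.5645/8 = 0.4433 nm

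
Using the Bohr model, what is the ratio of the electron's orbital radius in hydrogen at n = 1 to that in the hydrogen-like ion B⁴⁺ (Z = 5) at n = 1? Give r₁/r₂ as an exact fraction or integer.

r ∝ Z^-1 · n^2
r₁/r₂ = (1/5)^-1 · (1/1)^2 = 5

5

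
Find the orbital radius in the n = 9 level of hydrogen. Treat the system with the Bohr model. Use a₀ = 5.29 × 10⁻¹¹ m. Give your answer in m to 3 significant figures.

4.28 × 10⁻⁹ m

r_n = n²a₀/Z = 9² × 5.29 × 10⁻¹¹ / 1
    = 81 × 5.29 × 10⁻¹¹ / 1 = 4.28 × 10⁻⁹ m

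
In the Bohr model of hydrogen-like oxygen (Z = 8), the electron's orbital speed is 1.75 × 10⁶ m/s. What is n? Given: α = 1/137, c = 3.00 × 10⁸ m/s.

v_n = Zαc/n ⇒ n = Zαc/v = 8 × 0.00730 × 3.00 × 10⁸ / 1.75 × 10⁶ ≈ 10.01
n = 10

10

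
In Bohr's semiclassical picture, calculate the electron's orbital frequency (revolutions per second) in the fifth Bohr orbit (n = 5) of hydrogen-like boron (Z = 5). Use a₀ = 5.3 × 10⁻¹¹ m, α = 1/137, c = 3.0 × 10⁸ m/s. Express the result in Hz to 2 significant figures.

1.3 × 10¹⁵ Hz

r = n²a₀/Z = 2.6 × 10⁻¹⁰ m, v = Zαc/n = 2.2 × 10⁶ m/s
f = v/(2πr) = 1.3 × 10¹⁵ Hz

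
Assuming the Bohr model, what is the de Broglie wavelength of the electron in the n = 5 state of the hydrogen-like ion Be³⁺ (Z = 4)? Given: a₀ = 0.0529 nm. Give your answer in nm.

0.415 nm

The Bohr quantisation condition is nλ = 2πr_n.
r_n = n²a₀/Z = 0.331 nm
λ = 2πr_n/n = 2π·0.331/5 = 0.415 nm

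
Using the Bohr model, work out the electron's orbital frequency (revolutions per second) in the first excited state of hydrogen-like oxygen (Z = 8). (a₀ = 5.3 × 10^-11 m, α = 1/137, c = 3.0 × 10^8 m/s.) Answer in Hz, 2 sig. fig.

5.3 × 10^16 Hz

r = n²a₀/Z = 2.6 × 10^-11 m, v = Zαc/n = 8.8 × 10^6 m/s
f = v/(2πr) = 5.3 × 10^16 Hz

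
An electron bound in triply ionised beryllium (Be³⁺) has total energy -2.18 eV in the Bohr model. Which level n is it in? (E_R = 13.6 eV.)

10

E_n = −E_R Z²/n² ⇒ n² = E_R Z²/(−E_n) = 13.6 × 4² / 2.18 ≈ 99.82
n = 10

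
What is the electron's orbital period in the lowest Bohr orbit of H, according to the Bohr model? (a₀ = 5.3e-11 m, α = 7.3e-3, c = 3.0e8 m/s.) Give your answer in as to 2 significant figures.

150 as

r = n²a₀/Z = 1²·5.3e-11/1 = 5.3e-11 m
v = Zαc/n = 1·0.0073·3.0e8/1 = 2.2e6 m/s
T = 2πr/v = 1.5e-16 s = 150 as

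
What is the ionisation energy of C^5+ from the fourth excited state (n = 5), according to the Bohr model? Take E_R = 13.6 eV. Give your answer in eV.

E_n = −E_R·Z²/n² = −13.6 × 6²/5² eV = -19.6 eV
Ionisation energy = −E_n = 19.6 eV

19.6 eV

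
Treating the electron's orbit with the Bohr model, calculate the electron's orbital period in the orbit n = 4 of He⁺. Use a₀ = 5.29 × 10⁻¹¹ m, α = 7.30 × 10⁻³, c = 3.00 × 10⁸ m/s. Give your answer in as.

2430 as

r = n²a₀/Z = 4²·5.29 × 10⁻¹¹/2 = 4.23 × 10⁻¹⁰ m
v = Zαc/n = 2·0.00730·3.00 × 10⁸/4 = 1.09 × 10⁶ m/s
T = 2πr/v = 2.43 × 10⁻¹⁵ s = 2430 as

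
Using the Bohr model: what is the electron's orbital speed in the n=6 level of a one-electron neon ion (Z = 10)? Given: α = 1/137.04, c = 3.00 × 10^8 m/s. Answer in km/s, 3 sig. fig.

3650 km/s

v_n = Zαc/n = 10 × 0.00730 × 3.00 × 10^8 / 6
    = 3650 km/s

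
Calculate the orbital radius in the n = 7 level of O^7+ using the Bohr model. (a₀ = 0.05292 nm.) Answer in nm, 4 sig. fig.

0.3241 nm

r_n = n²a₀/Z = 7² × 0.05292 / 8
    = 49 × 0.05292 / 8 = 0.3241 nm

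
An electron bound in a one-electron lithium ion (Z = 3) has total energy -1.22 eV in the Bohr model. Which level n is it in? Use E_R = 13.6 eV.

10

E_n = −E_R Z²/n² ⇒ n² = E_R Z²/(−E_n) = 13.6 × 3² / 1.22 ≈ 100.33
n = 10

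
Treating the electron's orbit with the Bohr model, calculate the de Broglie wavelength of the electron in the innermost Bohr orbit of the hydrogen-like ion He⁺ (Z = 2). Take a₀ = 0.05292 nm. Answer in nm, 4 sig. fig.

The Bohr quantisation condition is nλ = 2πr_n.
r_n = n²a₀/Z = 0.02646 nm
λ = 2πr_n/n = 2π·0.02646/1 = 0.1663 nm

0.1663 nm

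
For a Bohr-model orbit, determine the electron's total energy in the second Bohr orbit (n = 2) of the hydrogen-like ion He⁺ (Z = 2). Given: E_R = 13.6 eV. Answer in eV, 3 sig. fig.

E_n = −E_R·Z²/n² = −13.6 × 2²/2² = -13.6 eV

-13.6 eV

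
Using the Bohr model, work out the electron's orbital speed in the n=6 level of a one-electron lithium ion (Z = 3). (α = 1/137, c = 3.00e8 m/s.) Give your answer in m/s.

v_n = Zαc/n = 3 × 0.00730 × 3.00e8 / 6
    = 1.09e6 m/s

1.09e6 m/s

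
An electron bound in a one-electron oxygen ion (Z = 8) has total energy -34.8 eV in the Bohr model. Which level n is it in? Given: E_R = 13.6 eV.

E_n = −E_R Z²/n² ⇒ n² = E_R Z²/(−E_n) = 13.6 × 8² / 34.8 ≈ 25.01
n = 5

5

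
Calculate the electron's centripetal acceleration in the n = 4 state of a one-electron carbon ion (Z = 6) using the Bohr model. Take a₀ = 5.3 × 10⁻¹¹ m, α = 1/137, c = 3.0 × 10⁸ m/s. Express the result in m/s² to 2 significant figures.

7.6 × 10²² m/s²

r = n²a₀/Z = 1.4 × 10⁻¹⁰ m, v = Zαc/n = 3.3 × 10⁶ m/s
a = v²/r = (3.3 × 10⁶)² / 1.4 × 10⁻¹⁰ = 7.6 × 10²² m/s²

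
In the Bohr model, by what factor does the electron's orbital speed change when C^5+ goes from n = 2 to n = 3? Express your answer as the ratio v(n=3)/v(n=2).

2/3

v ∝ Z^1 · n^-1; with Z fixed, v ∝ n^-1.
v(n=3)/v(n=2) = (3/2)^-1 = 2/3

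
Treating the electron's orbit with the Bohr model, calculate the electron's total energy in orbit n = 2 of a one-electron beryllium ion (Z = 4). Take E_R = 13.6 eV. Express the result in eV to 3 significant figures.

-54.4 eV

E_n = −E_R·Z²/n² = −13.6 × 4²/2² = -54.4 eV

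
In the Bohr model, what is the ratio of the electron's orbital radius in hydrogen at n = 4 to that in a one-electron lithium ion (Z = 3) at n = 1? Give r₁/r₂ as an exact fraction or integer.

r ∝ Z^-1 · n^2
r₁/r₂ = (1/3)^-1 · (4/1)^2 = 48

48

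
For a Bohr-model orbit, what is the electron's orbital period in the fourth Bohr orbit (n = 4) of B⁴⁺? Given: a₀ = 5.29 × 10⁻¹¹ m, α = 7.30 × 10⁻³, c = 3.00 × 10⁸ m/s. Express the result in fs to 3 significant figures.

0.389 fs

r = n²a₀/Z = 4²·5.29 × 10⁻¹¹/5 = 1.69 × 10⁻¹⁰ m
v = Zαc/n = 5·0.00730·3.00 × 10⁸/4 = 2.74 × 10⁶ m/s
T = 2πr/v = 3.89 × 10⁻¹⁶ s = 0.389 fs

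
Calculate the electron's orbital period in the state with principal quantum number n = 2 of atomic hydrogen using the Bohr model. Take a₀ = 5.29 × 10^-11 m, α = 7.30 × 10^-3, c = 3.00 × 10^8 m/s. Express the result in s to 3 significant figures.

1.21 × 10^-15 s

r = n²a₀/Z = 2²·5.29 × 10^-11/1 = 2.12 × 10^-10 m
v = Zαc/n = 1·0.00730·3.00 × 10^8/2 = 1.09 × 10^6 m/s
T = 2πr/v = 1.21 × 10^-15 s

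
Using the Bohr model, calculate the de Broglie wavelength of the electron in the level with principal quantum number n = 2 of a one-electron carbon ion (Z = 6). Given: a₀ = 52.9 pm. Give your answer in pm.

111 pm

The Bohr quantisation condition is nλ = 2πr_n.
r_n = n²a₀/Z = 35.3 pm
λ = 2πr_n/n = 2π·35.3/2 = 111 pm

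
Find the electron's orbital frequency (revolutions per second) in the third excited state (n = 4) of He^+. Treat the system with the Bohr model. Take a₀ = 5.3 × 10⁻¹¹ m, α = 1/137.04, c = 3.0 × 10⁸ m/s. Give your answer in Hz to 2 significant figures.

4.1 × 10¹⁴ Hz

r = n²a₀/Z = 4.2 × 10⁻¹⁰ m, v = Zαc/n = 1.1 × 10⁶ m/s
f = v/(2πr) = 4.1 × 10¹⁴ Hz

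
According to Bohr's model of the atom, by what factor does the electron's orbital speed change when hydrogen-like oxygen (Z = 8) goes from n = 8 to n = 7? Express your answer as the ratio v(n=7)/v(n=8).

8/7

v ∝ Z^1 · n^-1; with Z fixed, v ∝ n^-1.
v(n=7)/v(n=8) = (7/8)^-1 = 8/7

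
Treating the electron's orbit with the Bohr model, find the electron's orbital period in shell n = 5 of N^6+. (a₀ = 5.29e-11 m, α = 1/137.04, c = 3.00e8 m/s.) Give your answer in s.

3.87e-16 s

r = n²a₀/Z = 5²·5.29e-11/7 = 1.89e-10 m
v = Zαc/n = 7·0.00730·3.00e8/5 = 3.06e6 m/s
T = 2πr/v = 3.87e-16 s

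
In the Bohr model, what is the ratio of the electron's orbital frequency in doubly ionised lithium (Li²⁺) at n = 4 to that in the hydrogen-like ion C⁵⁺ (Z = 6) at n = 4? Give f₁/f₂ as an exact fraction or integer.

1/4

f ∝ Z^2 · n^-3
f₁/f₂ = (3/6)^2 · (4/4)^-3 = 1/4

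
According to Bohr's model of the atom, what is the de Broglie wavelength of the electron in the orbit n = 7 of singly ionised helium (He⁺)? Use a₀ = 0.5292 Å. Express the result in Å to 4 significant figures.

11.64 Å

The Bohr quantisation condition is nλ = 2πr_n.
r_n = n²a₀/Z = 12.97 Å
λ = 2πr_n/n = 2π·12.97/7 = 11.64 Å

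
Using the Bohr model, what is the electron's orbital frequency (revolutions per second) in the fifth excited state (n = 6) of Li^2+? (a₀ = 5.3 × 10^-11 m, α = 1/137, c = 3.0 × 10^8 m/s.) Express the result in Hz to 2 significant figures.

2.7 × 10^14 Hz

r = n²a₀/Z = 6.4 × 10^-10 m, v = Zαc/n = 1.1 × 10^6 m/s
f = v/(2πr) = 2.7 × 10^14 Hz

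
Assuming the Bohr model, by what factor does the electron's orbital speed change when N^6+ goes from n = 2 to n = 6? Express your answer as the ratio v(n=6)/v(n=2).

1/3

v ∝ Z^1 · n^-1; with Z fixed, v ∝ n^-1.
v(n=6)/v(n=2) = (6/2)^-1 = 1/3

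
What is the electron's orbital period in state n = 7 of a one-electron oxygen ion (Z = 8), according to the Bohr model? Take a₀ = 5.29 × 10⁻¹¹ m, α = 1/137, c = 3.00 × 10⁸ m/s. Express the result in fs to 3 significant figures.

r = n²a₀/Z = 7²·5.29 × 10⁻¹¹/8 = 3.24 × 10⁻¹⁰ m
v = Zαc/n = 8·0.00730·3.00 × 10⁸/7 = 2.50 × 10⁶ m/s
T = 2πr/v = 8.13 × 10⁻¹⁶ s = 0.813 fs

0.813 fs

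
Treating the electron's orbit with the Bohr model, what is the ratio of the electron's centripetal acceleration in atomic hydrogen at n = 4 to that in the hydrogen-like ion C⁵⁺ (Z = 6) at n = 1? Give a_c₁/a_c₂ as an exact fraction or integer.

a_c ∝ Z^3 · n^-4
a_c₁/a_c₂ = (1/6)^3 · (4/1)^-4 = 1/55296

1/55296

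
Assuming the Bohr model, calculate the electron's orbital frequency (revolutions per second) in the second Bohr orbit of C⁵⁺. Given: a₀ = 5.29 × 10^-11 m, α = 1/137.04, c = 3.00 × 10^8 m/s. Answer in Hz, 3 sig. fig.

r = n²a₀/Z = 3.53 × 10^-11 m, v = Zαc/n = 6.57 × 10^6 m/s
f = v/(2πr) = 2.96 × 10^16 Hz

2.96 × 10^16 Hz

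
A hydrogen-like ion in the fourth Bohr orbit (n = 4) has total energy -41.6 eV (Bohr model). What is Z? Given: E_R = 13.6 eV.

7

E_n = −E_R Z²/n² ⇒ Z² = −E_n n²/E_R = 41.6 × 4² / 13.6 ≈ 48.94
Z = 7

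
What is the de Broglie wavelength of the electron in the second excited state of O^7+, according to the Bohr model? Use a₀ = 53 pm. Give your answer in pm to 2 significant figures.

The Bohr quantisation condition is nλ = 2πr_n.
r_n = n²a₀/Z = 60 pm
λ = 2πr_n/n = 2π·60/3 = 120 pm

120 pm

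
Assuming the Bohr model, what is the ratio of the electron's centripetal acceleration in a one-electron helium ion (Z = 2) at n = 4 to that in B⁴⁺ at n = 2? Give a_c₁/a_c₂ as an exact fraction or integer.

1/250

a_c ∝ Z^3 · n^-4
a_c₁/a_c₂ = (2/5)^3 · (4/2)^-4 = 1/250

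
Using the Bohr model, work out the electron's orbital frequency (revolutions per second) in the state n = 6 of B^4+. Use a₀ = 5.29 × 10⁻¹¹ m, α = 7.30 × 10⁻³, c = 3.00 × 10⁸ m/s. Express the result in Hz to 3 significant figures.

7.63 × 10¹⁴ Hz

r = n²a₀/Z = 3.81 × 10⁻¹⁰ m, v = Zαc/n = 1.82 × 10⁶ m/s
f = v/(2πr) = 7.63 × 10¹⁴ Hz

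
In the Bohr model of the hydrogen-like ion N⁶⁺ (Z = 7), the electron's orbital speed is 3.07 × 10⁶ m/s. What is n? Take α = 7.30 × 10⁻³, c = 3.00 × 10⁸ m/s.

v_n = Zαc/n ⇒ n = Zαc/v = 7 × 0.00730 × 3.00 × 10⁸ / 3.07 × 10⁶ ≈ 4.99
n = 5

5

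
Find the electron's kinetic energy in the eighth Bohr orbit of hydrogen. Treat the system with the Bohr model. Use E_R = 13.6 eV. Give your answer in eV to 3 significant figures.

For a Coulomb orbit the virial theorem gives K = −E_n.
E_n = −E_R·Z²/n², so K = E_R·Z²/n² = 13.6 × 1²/8² = 0.212 eV

0.212 eV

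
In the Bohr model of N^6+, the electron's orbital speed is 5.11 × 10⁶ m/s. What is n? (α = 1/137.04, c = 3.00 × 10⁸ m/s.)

3

v_n = Zαc/n ⇒ n = Zαc/v = 7 × 0.00730 × 3.00 × 10⁸ / 5.11 × 10⁶ ≈ 3.00
n = 3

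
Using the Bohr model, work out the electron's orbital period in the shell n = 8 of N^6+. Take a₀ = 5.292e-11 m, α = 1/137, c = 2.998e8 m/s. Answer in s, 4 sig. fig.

1.588e-15 s

r = n²a₀/Z = 8²·5.292e-11/7 = 4.838e-10 m
v = Zαc/n = 7·0.007299·2.998e8/8 = 1.915e6 m/s
T = 2πr/v = 1.588e-15 s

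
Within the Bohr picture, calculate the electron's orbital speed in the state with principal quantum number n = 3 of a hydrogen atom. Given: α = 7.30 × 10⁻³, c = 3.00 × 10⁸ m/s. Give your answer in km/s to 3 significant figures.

730 km/s

v_n = Zαc/n = 1 × 0.00730 × 3.00 × 10⁸ / 3
    = 730 km/s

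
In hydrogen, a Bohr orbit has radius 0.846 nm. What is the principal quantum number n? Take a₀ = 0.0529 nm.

r_n = n²a₀/Z ⇒ n² = rZ/a₀ = 0.846 × 1 / 0.0529 ≈ 15.99
n = 4

4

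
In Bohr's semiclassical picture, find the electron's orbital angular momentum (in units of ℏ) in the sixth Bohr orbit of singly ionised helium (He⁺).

L_n = nℏ, so L/ℏ = n = 6.

6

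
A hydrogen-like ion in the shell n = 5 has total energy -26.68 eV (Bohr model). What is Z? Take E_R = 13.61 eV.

7

E_n = −E_R Z²/n² ⇒ Z² = −E_n n²/E_R = 26.68 × 5² / 13.61 ≈ 49.01
Z = 7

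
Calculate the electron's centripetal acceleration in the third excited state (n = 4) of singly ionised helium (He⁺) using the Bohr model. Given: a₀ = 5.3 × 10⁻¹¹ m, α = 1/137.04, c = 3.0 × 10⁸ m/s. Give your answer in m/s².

r = n²a₀/Z = 4.2 × 10⁻¹⁰ m, v = Zαc/n = 1.1 × 10⁶ m/s
a = v²/r = (1.1 × 10⁶)² / 4.2 × 10⁻¹⁰ = 2.8 × 10²¹ m/s²

2.8 × 10²¹ m/s²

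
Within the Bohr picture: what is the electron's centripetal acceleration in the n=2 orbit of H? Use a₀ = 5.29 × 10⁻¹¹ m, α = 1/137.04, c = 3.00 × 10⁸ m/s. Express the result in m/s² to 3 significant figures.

5.66 × 10²¹ m/s²

r = n²a₀/Z = 2.12 × 10⁻¹⁰ m, v = Zαc/n = 1.09 × 10⁶ m/s
a = v²/r = (1.09 × 10⁶)² / 2.12 × 10⁻¹⁰ = 5.66 × 10²¹ m/s²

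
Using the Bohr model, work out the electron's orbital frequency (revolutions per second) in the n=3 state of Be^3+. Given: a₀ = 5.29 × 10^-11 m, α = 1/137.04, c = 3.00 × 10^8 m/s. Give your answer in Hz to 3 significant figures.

r = n²a₀/Z = 1.19 × 10^-10 m, v = Zαc/n = 2.92 × 10^6 m/s
f = v/(2πr) = 3.90 × 10^15 Hz

3.90 × 10^15 Hz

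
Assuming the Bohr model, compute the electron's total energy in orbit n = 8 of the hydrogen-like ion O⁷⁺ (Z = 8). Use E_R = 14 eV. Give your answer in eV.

-14 eV

E_n = −E_R·Z²/n² = −14 × 8²/8² = -14 eV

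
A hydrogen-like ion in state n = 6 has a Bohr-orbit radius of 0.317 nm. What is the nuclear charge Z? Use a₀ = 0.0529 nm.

6

r_n = n²a₀/Z ⇒ Z = n²a₀/r = 6² × 0.0529 / 0.317 ≈ 6.01
Z = 6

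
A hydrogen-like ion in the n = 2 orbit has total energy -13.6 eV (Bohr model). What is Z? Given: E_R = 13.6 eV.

E_n = −E_R Z²/n² ⇒ Z² = −E_n n²/E_R = 13.6 × 2² / 13.6 ≈ 4.00
Z = 2

2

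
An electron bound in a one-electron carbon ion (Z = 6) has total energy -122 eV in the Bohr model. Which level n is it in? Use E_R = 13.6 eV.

2

E_n = −E_R Z²/n² ⇒ n² = E_R Z²/(−E_n) = 13.6 × 6² / 122 ≈ 4.01
n = 2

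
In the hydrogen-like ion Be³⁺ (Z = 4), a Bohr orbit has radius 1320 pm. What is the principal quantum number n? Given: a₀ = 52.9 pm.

10

r_n = n²a₀/Z ⇒ n² = rZ/a₀ = 1320 × 4 / 52.9 ≈ 99.81
n = 10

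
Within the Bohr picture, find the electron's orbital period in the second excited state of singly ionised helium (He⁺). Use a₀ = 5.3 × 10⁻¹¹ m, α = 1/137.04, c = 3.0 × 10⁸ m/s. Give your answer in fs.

r = n²a₀/Z = 3²·5.3 × 10⁻¹¹/2 = 2.4 × 10⁻¹⁰ m
v = Zαc/n = 2·0.0073·3.0 × 10⁸/3 = 1.5 × 10⁶ m/s
T = 2πr/v = 1.0 × 10⁻¹⁵ s = 1.0 fs

1.0 fs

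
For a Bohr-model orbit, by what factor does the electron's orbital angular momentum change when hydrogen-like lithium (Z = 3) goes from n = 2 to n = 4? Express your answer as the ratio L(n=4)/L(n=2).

2

L = nℏ depends only on n, so L ∝ n.
L(n=4)/L(n=2) = (4/2)^1 = 2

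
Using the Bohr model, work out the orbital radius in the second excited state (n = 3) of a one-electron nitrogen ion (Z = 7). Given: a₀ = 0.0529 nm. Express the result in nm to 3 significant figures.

0.0680 nm

r_n = n²a₀/Z = 3² × 0.0529 / 7
    = 9 × 0.0529 / 7 = 0.0680 nm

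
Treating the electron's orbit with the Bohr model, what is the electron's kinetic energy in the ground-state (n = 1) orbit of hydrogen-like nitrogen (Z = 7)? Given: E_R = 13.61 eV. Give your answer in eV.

666.9 eV

For a Coulomb orbit the virial theorem gives K = −E_n.
E_n = −E_R·Z²/n², so K = E_R·Z²/n² = 13.61 × 7²/1² = 666.9 eV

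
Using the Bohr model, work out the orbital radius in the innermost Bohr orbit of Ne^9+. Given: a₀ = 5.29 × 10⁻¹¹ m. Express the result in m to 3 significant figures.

5.29 × 10⁻¹² m

r_n = n²a₀/Z = 1² × 5.29 × 10⁻¹¹ / 10
    = 1 × 5.29 × 10⁻¹¹ / 10 = 5.29 × 10⁻¹² m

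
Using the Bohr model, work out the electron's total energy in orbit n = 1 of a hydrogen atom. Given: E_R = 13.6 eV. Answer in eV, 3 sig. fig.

-13.6 eV

E_n = −E_R·Z²/n² = −13.6 × 1²/1² = -13.6 eV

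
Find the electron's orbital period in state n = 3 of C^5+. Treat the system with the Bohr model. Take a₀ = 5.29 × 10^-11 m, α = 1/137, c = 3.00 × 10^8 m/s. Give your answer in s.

r = n²a₀/Z = 3²·5.29 × 10^-11/6 = 7.94 × 10^-11 m
v = Zαc/n = 6·0.00730·3.00 × 10^8/3 = 4.38 × 10^6 m/s
T = 2πr/v = 1.14 × 10^-16 s

1.14 × 10^-16 s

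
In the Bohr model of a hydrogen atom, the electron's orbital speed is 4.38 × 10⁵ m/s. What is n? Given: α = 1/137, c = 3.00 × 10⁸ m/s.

5

v_n = Zαc/n ⇒ n = Zαc/v = 1 × 0.00730 × 3.00 × 10⁸ / 4.38 × 10⁵ ≈ 5.00
n = 5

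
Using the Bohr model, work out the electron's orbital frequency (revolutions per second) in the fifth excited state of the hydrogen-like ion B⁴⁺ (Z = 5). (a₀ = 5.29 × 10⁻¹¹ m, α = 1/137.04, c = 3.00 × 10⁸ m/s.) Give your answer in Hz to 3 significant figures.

7.62 × 10¹⁴ Hz

r = n²a₀/Z = 3.81 × 10⁻¹⁰ m, v = Zαc/n = 1.82 × 10⁶ m/s
f = v/(2πr) = 7.62 × 10¹⁴ Hz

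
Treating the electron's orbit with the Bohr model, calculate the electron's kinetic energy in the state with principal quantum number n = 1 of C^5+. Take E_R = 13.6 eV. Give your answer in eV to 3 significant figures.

490 eV

For a Coulomb orbit the virial theorem gives K = −E_n.
E_n = −E_R·Z²/n², so K = E_R·Z²/n² = 13.6 × 6²/1² = 490 eV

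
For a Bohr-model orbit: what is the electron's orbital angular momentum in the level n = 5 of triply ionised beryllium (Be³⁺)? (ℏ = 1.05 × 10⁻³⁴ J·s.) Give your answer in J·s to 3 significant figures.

5.25 × 10⁻³⁴ J·s

L_n = nℏ = 5 × 1.05 × 10⁻³⁴ = 5.25 × 10⁻³⁴ J·s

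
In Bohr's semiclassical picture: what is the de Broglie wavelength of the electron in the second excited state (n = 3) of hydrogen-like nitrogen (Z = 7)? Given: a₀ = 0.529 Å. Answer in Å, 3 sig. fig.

1.42 Å

The Bohr quantisation condition is nλ = 2πr_n.
r_n = n²a₀/Z = 0.680 Å
λ = 2πr_n/n = 2π·0.680/3 = 1.42 Å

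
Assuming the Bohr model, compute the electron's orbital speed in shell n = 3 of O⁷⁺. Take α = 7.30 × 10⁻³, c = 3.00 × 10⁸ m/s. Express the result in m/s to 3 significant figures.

5.84 × 10⁶ m/s

v_n = Zαc/n = 8 × 0.00730 × 3.00 × 10⁸ / 3
    = 5.84 × 10⁶ m/s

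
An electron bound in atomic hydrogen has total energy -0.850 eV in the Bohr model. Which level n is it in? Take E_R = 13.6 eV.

E_n = −E_R Z²/n² ⇒ n² = E_R Z²/(−E_n) = 13.6 × 1² / 0.850 ≈ 16.00
n = 4

4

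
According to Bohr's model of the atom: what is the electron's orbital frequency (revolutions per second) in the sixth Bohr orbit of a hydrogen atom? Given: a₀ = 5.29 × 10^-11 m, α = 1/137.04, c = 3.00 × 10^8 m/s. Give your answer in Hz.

r = n²a₀/Z = 1.90 × 10^-9 m, v = Zαc/n = 3.65 × 10^5 m/s
f = v/(2πr) = 3.05 × 10^13 Hz

3.05 × 10^13 Hz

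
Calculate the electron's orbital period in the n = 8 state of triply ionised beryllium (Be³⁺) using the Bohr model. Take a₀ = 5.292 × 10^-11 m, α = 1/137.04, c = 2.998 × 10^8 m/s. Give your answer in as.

r = n²a₀/Z = 8²·5.292 × 10^-11/4 = 8.467 × 10^-10 m
v = Zαc/n = 4·0.007297·2.998 × 10^8/8 = 1.094 × 10^6 m/s
T = 2πr/v = 4.864 × 10^-15 s = 4864 as

4864 as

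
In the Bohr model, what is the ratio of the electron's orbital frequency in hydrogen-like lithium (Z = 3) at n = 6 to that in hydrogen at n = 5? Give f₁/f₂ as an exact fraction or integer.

125/24

f ∝ Z^2 · n^-3
f₁/f₂ = (3/1)^2 · (6/5)^-3 = 125/24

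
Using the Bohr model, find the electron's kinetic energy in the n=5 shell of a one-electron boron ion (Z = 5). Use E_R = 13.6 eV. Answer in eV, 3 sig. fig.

13.6 eV

For a Coulomb orbit the virial theorem gives K = −E_n.
E_n = −E_R·Z²/n², so K = E_R·Z²/n² = 13.6 × 5²/5² = 13.6 eV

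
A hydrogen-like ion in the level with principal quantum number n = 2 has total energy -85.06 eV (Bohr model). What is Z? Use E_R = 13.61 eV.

5

E_n = −E_R Z²/n² ⇒ Z² = −E_n n²/E_R = 85.06 × 2² / 13.61 ≈ 25.00
Z = 5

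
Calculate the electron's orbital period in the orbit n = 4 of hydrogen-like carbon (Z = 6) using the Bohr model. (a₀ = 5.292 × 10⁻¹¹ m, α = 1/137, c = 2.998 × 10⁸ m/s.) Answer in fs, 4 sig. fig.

r = n²a₀/Z = 4²·5.292 × 10⁻¹¹/6 = 1.411 × 10⁻¹⁰ m
v = Zαc/n = 6·0.007299·2.998 × 10⁸/4 = 3.282 × 10⁶ m/s
T = 2πr/v = 2.701 × 10⁻¹⁶ s = 0.2701 fs

0.2701 fs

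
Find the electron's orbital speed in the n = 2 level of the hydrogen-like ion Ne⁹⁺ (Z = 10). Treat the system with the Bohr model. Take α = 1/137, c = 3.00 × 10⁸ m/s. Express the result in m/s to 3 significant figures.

1.09 × 10⁷ m/s

v_n = Zαc/n = 10 × 0.00730 × 3.00 × 10⁸ / 2
    = 1.09 × 10⁷ m/s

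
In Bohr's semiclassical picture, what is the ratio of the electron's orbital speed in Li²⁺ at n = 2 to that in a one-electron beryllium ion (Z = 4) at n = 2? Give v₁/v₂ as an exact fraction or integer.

3/4

v ∝ Z^1 · n^-1
v₁/v₂ = (3/4)^1 · (2/2)^-1 = 3/4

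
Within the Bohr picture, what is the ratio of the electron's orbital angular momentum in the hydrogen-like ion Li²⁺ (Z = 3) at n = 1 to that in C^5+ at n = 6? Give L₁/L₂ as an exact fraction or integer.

L = nℏ is independent of Z.
L₁/L₂ = n₁/n₂ = 1/6 = 1/6

1/6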